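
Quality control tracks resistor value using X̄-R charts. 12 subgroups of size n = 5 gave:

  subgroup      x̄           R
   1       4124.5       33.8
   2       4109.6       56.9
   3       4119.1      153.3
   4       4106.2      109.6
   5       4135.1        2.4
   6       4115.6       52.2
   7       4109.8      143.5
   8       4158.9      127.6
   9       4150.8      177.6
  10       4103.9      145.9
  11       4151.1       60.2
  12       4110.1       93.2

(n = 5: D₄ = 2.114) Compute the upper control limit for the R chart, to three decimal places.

203.684

R̄ = (33.8 + 56.9 + 153.3 + 109.6 + 2.4 + 52.2 + 143.5 + 127.6 + 177.6 + 145.9 + 60.2 + 93.2) / 12 = 1156.2000 / 12 = 96.3500
UCL_R = D₄·R̄ = 2.114 × 96.3500 = 203.6839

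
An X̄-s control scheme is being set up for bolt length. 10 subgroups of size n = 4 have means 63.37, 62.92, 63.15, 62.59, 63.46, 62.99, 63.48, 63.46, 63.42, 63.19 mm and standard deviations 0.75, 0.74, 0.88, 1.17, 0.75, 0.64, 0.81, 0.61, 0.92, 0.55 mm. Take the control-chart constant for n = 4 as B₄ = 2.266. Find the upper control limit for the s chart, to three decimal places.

1.772

s̄ = (0.75 + 0.74 + 0.88 + 1.17 + 0.75 + 0.64 + 0.81 + 0.61 + 0.92 + 0.55) / 10 = 0.7820
UCL_s = B₄·s̄ = 2.266 × 0.7820 = 1.7720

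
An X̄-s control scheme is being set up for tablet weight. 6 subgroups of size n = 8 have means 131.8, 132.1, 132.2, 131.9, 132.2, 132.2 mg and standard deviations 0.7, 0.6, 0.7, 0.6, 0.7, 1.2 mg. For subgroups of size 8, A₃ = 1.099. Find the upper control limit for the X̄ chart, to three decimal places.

X̄̄ = (131.8 + 132.1 + 132.2 + 131.9 + 132.2 + 132.2) / 6 = 132.0667
s̄ = (0.7 + 0.6 + 0.7 + 0.6 + 0.7 + 1.2) / 6 = 0.7500
UCL = X̄̄ + A₃·s̄ = 132.0667 + 1.099 × 0.7500 = 132.8909

132.891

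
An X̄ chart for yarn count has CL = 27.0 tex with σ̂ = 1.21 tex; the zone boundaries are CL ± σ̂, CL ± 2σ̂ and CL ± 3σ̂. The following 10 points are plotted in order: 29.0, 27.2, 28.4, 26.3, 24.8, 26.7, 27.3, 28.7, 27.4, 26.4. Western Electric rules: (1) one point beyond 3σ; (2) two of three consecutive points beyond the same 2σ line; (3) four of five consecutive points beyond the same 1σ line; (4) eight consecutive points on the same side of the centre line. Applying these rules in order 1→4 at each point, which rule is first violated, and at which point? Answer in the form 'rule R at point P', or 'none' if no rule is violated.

none

Zone of each point (C = within 1σ̂, B = 1σ̂–2σ̂, A = 2σ̂–3σ̂, * = beyond 3σ̂; sign = side of CL): 1:+B, 2:+C, 3:+B, 4:-C, 5:-B, 6:-C, 7:+C, 8:+B, 9:+C, 10:-C
No rule fires across all 10 points.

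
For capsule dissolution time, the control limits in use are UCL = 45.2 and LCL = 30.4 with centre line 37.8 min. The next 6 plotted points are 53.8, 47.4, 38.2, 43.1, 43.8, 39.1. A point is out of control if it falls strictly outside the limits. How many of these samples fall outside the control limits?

2

Compare each point to [30.4, 45.2]: sample 1 = 53.8 > UCL; sample 2 = 47.4 > UCL.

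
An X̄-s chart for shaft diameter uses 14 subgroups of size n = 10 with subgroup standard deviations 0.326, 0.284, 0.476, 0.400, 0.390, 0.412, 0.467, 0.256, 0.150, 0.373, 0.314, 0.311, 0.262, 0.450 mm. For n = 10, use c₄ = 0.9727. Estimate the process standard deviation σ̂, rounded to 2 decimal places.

s̄ = (0.326 + 0.284 + 0.476 + 0.400 + 0.390 + 0.412 + 0.467 + 0.256 + 0.150 + 0.373 + 0.314 + 0.311 + 0.262 + 0.450) / 14 = 0.3479
σ̂ = s̄ / c₄ = 0.3479 / 0.9727 = 0.3577

0.36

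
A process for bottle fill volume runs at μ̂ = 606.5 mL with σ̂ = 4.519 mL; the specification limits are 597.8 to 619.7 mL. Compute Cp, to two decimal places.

0.81

Cp = (USL − LSL) / (6σ̂) = (619.7 − 597.8) / (6 × 4.519) = 21.9000 / 27.1140 = 0.8077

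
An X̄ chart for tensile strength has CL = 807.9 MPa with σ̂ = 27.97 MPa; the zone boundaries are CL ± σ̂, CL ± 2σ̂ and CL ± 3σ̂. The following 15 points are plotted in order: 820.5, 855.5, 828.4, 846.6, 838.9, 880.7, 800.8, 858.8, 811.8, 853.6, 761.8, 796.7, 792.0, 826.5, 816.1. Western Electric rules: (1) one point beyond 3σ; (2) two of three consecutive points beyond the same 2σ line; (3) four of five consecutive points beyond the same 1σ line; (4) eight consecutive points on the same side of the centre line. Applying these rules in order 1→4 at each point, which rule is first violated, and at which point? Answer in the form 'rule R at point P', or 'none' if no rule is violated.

Zone of each point (C = within 1σ̂, B = 1σ̂–2σ̂, A = 2σ̂–3σ̂, * = beyond 3σ̂; sign = side of CL): 1:+C, 2:+B, 3:+C, 4:+B, 5:+B, 6:+A, 7:-C, 8:+B, 9:+C, 10:+B, 11:-B, 12:-C, 13:-C, 14:+C, 15:+C
Rule 3 (four of five consecutive points beyond the same 1σ limit) is satisfied at point 6.

rule 3 at point 6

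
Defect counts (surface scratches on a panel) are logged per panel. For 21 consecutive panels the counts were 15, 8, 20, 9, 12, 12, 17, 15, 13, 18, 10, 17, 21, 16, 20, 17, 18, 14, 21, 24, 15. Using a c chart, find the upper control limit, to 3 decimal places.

c̄ = (15 + 8 + 20 + 9 + 12 + 12 + 17 + 15 + 13 + 18 + 10 + 17 + 21 + 16 + 20 + 17 + 18 + 14 + 21 + 24 + 15) / 21 = 332 / 21 = 15.8095
UCL = c̄ + 3√c̄ = 15.8095 + 3 × √15.8095 = 15.8095 + 3 × 3.9761 = 27.7379

27.738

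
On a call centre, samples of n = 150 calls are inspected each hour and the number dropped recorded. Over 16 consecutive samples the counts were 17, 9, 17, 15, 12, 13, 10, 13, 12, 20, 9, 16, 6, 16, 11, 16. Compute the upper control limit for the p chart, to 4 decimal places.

0.1578

p̄ = Σdᵢ / (k·n) = 212 / (16 × 150) = 0.08833
UCL = p̄ + 3·√(p̄(1−p̄)/n) = 0.08833 + 3 × √(0.08833×0.91167/150) = 0.08833 + 3 × 0.02317 = 0.15784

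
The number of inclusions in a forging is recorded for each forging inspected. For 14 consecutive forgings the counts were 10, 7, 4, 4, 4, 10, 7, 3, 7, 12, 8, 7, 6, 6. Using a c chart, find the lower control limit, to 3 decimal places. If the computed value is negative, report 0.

c̄ = (10 + 7 + 4 + 4 + 4 + 10 + 7 + 3 + 7 + 12 + 8 + 7 + 6 + 6) / 14 = 95 / 14 = 6.7857
LCL = c̄ − 3√c̄ = 6.7857 − 3 × 2.6049 = -1.0291 → 0 (cannot be negative)

0.000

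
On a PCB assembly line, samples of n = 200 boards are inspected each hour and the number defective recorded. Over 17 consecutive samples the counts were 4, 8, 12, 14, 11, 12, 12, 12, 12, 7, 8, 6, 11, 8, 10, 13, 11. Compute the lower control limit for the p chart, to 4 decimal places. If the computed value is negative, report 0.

0.0039

p̄ = Σdᵢ / (k·n) = 171 / (17 × 200) = 0.05029
LCL = p̄ − 3·√(p̄(1−p̄)/n) = 0.05029 − 3 × 0.01545 = 0.00393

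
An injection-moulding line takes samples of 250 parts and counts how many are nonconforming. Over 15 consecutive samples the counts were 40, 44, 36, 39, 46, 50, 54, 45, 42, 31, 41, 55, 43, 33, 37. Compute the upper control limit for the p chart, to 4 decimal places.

0.2408

p̄ = Σdᵢ / (k·n) = 636 / (15 × 250) = 0.16960
UCL = p̄ + 3·√(p̄(1−p̄)/n) = 0.16960 + 3 × √(0.16960×0.83040/250) = 0.16960 + 3 × 0.02373 = 0.24080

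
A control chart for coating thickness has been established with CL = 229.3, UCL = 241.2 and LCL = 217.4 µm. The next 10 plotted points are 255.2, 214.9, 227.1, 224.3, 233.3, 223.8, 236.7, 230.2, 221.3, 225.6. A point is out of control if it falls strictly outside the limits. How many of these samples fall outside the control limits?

Compare each point to [217.4, 241.2]: sample 1 = 255.2 > UCL; sample 2 = 214.9 < LCL.

2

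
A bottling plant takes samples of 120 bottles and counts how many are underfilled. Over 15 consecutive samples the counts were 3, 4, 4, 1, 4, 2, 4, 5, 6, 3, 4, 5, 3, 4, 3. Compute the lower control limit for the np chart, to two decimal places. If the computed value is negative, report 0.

p̄ = Σdᵢ / (k·n) = 55 / (15 × 120) = 0.03056
LCL = np̄ − 3·√(np̄(1−p̄)) = 3.6667 − 3 × 1.8854 = -1.9895 → 0 (negative, so LCL = 0)

0.00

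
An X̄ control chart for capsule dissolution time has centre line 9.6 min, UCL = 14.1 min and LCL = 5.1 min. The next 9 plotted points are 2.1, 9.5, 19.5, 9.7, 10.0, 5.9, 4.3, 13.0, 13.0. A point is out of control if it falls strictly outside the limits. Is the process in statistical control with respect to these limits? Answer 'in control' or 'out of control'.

Compare each point to [5.1, 14.1]: sample 1 = 2.1 < LCL; sample 3 = 19.5 > UCL; sample 7 = 4.3 < LCL.

out of control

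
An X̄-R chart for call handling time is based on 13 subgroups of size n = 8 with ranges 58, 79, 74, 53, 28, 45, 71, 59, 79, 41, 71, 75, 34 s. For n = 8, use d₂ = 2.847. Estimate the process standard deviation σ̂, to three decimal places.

20.724

R̄ = (58 + 79 + 74 + 53 + 28 + 45 + 71 + 59 + 79 + 41 + 71 + 75 + 34) / 13 = 59.0000
σ̂ = R̄ / d₂ = 59.0000 / 2.847 = 20.7236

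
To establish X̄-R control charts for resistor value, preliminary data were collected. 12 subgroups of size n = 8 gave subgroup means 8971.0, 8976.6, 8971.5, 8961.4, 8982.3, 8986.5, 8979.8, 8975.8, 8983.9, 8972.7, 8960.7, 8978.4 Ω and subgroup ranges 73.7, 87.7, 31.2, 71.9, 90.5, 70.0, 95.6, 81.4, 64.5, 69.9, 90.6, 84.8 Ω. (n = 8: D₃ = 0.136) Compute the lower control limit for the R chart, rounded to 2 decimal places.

R̄ = (73.7 + 87.7 + 31.2 + 71.9 + 90.5 + 70.0 + 95.6 + 81.4 + 64.5 + 69.9 + 90.6 + 84.8) / 12 = 911.8000 / 12 = 75.9833
LCL_R = D₃·R̄ = 0.136 × 75.9833 = 10.3337

10.33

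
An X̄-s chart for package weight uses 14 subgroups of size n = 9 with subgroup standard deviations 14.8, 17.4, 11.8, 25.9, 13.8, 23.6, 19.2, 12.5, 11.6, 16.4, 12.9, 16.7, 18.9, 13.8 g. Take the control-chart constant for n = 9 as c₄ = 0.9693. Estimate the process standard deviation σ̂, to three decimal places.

s̄ = (14.8 + 17.4 + 11.8 + 25.9 + 13.8 + 23.6 + 19.2 + 12.5 + 11.6 + 16.4 + 12.9 + 16.7 + 18.9 + 13.8) / 14 = 16.3786
σ̂ = s̄ / c₄ = 16.3786 / 0.9693 = 16.8973

16.897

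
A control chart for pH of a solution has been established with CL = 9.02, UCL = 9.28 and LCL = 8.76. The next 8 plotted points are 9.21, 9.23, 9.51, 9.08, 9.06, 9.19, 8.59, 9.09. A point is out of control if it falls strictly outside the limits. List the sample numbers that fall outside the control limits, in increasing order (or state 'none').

Compare each point to [8.76, 9.28]: sample 3 = 9.51 > UCL; sample 7 = 8.59 < LCL.

3, 7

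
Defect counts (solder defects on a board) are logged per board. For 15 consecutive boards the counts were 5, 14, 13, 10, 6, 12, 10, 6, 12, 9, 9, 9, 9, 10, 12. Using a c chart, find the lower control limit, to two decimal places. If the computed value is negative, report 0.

0.37

c̄ = (5 + 14 + 13 + 10 + 6 + 12 + 10 + 6 + 12 + 9 + 9 + 9 + 9 + 10 + 12) / 15 = 146 / 15 = 9.7333
LCL = c̄ − 3√c̄ = 9.7333 − 3 × 3.1198 = 0.3738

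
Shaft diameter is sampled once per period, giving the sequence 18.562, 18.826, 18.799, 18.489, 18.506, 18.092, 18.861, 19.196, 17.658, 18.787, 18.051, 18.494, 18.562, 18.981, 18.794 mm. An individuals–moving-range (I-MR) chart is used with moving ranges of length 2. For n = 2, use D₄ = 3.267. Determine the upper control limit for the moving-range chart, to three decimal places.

Moving ranges: 0.264, 0.027, 0.310, 0.017, 0.414, 0.769, 0.335, 1.538, 1.129, 0.736, 0.443, 0.068, 0.419, 0.187; M̄R̄ = 6.6560 / 14 = 0.4754
UCL_MR = D₄·M̄R̄ = 3.267 × 0.4754 = 1.5532

1.553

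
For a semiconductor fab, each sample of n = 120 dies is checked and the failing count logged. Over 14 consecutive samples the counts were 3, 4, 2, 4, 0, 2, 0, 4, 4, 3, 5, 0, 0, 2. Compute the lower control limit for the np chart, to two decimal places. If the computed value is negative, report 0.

0.00

p̄ = Σdᵢ / (k·n) = 33 / (14 × 120) = 0.01964
LCL = np̄ − 3·√(np̄(1−p̄)) = 2.3571 − 3 × 1.5201 = -2.2033 → 0 (negative, so LCL = 0)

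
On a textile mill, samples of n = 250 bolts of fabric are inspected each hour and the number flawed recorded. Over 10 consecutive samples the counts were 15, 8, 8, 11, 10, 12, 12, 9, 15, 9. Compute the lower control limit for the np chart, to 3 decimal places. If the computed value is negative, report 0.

p̄ = Σdᵢ / (k·n) = 109 / (10 × 250) = 0.04360
LCL = np̄ − 3·√(np̄(1−p̄)) = 10.9000 − 3 × 3.2287 = 1.2138

1.214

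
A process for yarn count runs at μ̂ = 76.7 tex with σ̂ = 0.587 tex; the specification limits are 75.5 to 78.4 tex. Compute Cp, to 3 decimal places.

Cp = (USL − LSL) / (6σ̂) = (78.4 − 75.5) / (6 × 0.587) = 2.9000 / 3.5220 = 0.8234

0.823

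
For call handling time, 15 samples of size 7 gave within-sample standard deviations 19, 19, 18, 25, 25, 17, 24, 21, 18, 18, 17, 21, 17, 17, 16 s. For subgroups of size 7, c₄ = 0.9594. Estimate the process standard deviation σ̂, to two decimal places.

20.29

s̄ = (19 + 19 + 18 + 25 + 25 + 17 + 24 + 21 + 18 + 18 + 17 + 21 + 17 + 17 + 16) / 15 = 19.4667
σ̂ = s̄ / c₄ = 19.4667 / 0.9594 = 20.2905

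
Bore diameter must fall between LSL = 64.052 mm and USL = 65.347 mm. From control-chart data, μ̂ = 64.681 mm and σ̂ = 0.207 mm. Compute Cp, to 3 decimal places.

1.043

Cp = (USL − LSL) / (6σ̂) = (65.347 − 64.052) / (6 × 0.207) = 1.2950 / 1.2420 = 1.0427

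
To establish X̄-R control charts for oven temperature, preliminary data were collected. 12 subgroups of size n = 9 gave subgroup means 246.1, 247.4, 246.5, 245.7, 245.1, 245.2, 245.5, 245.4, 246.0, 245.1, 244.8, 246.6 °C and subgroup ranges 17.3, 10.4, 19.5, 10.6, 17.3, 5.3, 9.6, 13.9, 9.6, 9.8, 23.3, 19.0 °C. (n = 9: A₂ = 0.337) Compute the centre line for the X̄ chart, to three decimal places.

245.783

X̄̄ = (246.1 + 247.4 + 246.5 + 245.7 + 245.1 + 245.2 + 245.5 + 245.4 + 246.0 + 245.1 + 244.8 + 246.6) / 12 = 2949.4000 / 12 = 245.7833
CL = X̄̄ = 245.7833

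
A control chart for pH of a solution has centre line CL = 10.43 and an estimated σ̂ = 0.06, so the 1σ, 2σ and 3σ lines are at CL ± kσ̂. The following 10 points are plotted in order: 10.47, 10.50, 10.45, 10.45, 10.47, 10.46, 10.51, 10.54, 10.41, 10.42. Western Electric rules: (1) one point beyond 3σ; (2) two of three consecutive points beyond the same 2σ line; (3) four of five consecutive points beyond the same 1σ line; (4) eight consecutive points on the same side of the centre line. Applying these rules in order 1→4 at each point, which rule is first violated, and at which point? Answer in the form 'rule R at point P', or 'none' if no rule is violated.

rule 4 at point 8

Zone of each point (C = within 1σ̂, B = 1σ̂–2σ̂, A = 2σ̂–3σ̂, * = beyond 3σ̂; sign = side of CL): 1:+C, 2:+B, 3:+C, 4:+C, 5:+C, 6:+C, 7:+B, 8:+B, 9:-C, 10:-C
Rule 4 (eight consecutive points on the same side of the centre line) is satisfied at point 8.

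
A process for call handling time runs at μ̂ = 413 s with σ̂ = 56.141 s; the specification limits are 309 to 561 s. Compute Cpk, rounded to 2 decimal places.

0.62

Cpu = (USL − μ̂) / (3σ̂) = (561 − 413) / (3 × 56.141) = 0.8787; Cpl = (μ̂ − LSL) / (3σ̂) = (413 − 309) / (3 × 56.141) = 0.6175; Cpk = min(Cpu, Cpl) = 0.6175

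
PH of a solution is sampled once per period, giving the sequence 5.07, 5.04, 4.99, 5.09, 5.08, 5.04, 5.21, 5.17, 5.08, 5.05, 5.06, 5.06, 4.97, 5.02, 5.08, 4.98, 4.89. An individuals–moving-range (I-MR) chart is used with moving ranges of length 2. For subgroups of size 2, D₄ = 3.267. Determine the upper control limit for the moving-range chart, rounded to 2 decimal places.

Moving ranges: 0.03, 0.05, 0.10, 0.01, 0.04, 0.17, 0.04, 0.09, 0.03, 0.01, 0.00, 0.09, 0.05, 0.06, 0.10, 0.09; M̄R̄ = 0.9600 / 16 = 0.0600
UCL_MR = D₄·M̄R̄ = 3.267 × 0.0600 = 0.1960

0.20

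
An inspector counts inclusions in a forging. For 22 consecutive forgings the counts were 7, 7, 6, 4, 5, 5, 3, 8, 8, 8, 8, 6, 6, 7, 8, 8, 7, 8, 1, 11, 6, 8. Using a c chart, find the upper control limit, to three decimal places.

c̄ = (7 + 7 + 6 + 4 + 5 + 5 + 3 + 8 + 8 + 8 + 8 + 6 + 6 + 7 + 8 + 8 + 7 + 8 + 1 + 11 + 6 + 8) / 22 = 145 / 22 = 6.5909
UCL = c̄ + 3√c̄ = 6.5909 + 3 × √6.5909 = 6.5909 + 3 × 2.5673 = 14.2927

14.293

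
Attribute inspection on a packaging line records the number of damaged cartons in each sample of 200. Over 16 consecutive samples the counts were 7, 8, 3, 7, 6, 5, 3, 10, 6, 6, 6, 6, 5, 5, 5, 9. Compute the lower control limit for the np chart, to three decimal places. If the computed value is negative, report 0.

0.000

p̄ = Σdᵢ / (k·n) = 97 / (16 × 200) = 0.03031
LCL = np̄ − 3·√(np̄(1−p̄)) = 6.0625 − 3 × 2.4246 = -1.2113 → 0 (negative, so LCL = 0)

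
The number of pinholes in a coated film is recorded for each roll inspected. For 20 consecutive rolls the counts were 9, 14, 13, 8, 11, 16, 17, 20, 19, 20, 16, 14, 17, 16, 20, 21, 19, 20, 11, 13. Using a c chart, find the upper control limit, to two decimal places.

27.59

c̄ = (9 + 14 + 13 + 8 + 11 + 16 + 17 + 20 + 19 + 20 + 16 + 14 + 17 + 16 + 20 + 21 + 19 + 20 + 11 + 13) / 20 = 314 / 20 = 15.7000
UCL = c̄ + 3√c̄ = 15.7000 + 3 × √15.7000 = 15.7000 + 3 × 3.9623 = 27.5870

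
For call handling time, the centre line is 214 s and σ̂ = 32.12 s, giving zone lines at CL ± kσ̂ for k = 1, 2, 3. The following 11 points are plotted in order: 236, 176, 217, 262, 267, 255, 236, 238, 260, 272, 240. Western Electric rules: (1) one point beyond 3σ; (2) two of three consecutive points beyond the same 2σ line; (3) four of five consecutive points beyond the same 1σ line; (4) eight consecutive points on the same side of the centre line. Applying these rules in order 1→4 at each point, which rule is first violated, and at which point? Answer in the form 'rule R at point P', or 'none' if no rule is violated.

rule 4 at point 10

Zone of each point (C = within 1σ̂, B = 1σ̂–2σ̂, A = 2σ̂–3σ̂, * = beyond 3σ̂; sign = side of CL): 1:+C, 2:-B, 3:+C, 4:+B, 5:+B, 6:+B, 7:+C, 8:+C, 9:+B, 10:+B, 11:+C
Rule 4 (eight consecutive points on the same side of the centre line) is satisfied at point 10.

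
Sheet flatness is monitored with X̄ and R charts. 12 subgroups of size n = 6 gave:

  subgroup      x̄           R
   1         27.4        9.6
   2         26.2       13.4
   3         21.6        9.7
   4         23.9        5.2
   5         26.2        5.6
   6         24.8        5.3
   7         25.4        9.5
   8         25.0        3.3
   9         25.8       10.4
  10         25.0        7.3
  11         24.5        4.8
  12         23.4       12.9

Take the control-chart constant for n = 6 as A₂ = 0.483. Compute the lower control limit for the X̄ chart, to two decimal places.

21.03

X̄̄ = (27.4 + 26.2 + 21.6 + 23.9 + 26.2 + 24.8 + 25.4 + 25.0 + 25.8 + 25.0 + 24.5 + 23.4) / 12 = 299.2000 / 12 = 24.9333
R̄ = (9.6 + 13.4 + 9.7 + 5.2 + 5.6 + 5.3 + 9.5 + 3.3 + 10.4 + 7.3 + 4.8 + 12.9) / 12 = 97.0000 / 12 = 8.0833
LCL = X̄̄ − A₂·R̄ = 24.9333 − 0.483 × 8.0833 = 21.0291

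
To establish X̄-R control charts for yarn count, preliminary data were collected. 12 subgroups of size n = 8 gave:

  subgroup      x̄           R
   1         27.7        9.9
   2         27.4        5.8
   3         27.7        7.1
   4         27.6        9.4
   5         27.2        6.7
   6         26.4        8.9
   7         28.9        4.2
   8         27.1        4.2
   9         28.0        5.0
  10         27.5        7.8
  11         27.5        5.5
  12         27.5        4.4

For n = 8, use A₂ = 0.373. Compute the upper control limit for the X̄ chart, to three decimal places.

X̄̄ = (27.7 + 27.4 + 27.7 + 27.6 + 27.2 + 26.4 + 28.9 + 27.1 + 28.0 + 27.5 + 27.5 + 27.5) / 12 = 330.5000 / 12 = 27.5417
R̄ = (9.9 + 5.8 + 7.1 + 9.4 + 6.7 + 8.9 + 4.2 + 4.2 + 5.0 + 7.8 + 5.5 + 4.4) / 12 = 78.9000 / 12 = 6.5750
UCL = X̄̄ + A₂·R̄ = 27.5417 + 0.373 × 6.5750 = 29.9941

29.994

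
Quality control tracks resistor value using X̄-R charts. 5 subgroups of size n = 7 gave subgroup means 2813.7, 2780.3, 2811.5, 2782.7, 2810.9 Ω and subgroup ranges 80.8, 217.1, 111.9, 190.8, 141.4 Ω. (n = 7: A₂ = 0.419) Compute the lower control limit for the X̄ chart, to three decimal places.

2737.640

X̄̄ = (2813.7 + 2780.3 + 2811.5 + 2782.7 + 2810.9) / 5 = 13999.1000 / 5 = 2799.8200
R̄ = (80.8 + 217.1 + 111.9 + 190.8 + 141.4) / 5 = 742.0000 / 5 = 148.4000
LCL = X̄̄ − A₂·R̄ = 2799.8200 − 0.419 × 148.4000 = 2737.6404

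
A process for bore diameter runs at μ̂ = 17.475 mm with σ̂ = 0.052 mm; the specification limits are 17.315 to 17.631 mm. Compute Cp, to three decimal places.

1.013

Cp = (USL − LSL) / (6σ̂) = (17.631 − 17.315) / (6 × 0.052) = 0.3160 / 0.3120 = 1.0128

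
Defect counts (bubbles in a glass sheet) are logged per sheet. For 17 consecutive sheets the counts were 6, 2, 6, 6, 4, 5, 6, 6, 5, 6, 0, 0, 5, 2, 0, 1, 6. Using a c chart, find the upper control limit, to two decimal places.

c̄ = (6 + 2 + 6 + 6 + 4 + 5 + 6 + 6 + 5 + 6 + 0 + 0 + 5 + 2 + 0 + 1 + 6) / 17 = 66 / 17 = 3.8824
UCL = c̄ + 3√c̄ = 3.8824 + 3 × √3.8824 = 3.8824 + 3 × 1.9704 = 9.7935

9.79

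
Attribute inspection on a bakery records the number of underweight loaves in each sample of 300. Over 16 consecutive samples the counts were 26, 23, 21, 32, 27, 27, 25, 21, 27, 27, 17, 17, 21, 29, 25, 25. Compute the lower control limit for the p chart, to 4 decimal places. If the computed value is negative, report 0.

0.0339

p̄ = Σdᵢ / (k·n) = 390 / (16 × 300) = 0.08125
LCL = p̄ − 3·√(p̄(1−p̄)/n) = 0.08125 − 3 × 0.01577 = 0.03393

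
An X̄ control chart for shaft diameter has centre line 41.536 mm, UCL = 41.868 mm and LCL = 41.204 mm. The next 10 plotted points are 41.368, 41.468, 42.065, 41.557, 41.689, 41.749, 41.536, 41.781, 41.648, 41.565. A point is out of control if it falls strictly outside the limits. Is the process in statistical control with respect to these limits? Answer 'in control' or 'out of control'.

Compare each point to [41.204, 41.868]: sample 3 = 42.065 > UCL.

out of control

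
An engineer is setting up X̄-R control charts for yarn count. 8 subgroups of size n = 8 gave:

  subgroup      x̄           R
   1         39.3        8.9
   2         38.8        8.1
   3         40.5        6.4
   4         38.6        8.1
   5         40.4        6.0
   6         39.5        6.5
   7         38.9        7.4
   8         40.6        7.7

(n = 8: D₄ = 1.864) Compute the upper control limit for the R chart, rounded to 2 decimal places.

13.77

R̄ = (8.9 + 8.1 + 6.4 + 8.1 + 6.0 + 6.5 + 7.4 + 7.7) / 8 = 59.1000 / 8 = 7.3875
UCL_R = D₄·R̄ = 1.864 × 7.3875 = 13.7703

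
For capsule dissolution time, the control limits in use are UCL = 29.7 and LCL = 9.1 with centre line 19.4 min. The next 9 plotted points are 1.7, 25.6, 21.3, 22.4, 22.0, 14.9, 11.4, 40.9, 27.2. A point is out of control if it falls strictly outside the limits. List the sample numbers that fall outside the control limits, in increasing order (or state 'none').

Compare each point to [9.1, 29.7]: sample 1 = 1.7 < LCL; sample 8 = 40.9 > UCL.

1, 8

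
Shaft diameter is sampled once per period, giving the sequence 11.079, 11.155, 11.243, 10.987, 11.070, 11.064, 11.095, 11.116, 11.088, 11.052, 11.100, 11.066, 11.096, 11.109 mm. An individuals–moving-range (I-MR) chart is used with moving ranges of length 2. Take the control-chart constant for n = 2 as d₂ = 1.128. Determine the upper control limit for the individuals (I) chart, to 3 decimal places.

X̄ = (11.079 + 11.155 + 11.243 + 10.987 + 11.070 + 11.064 + 11.095 + 11.116 + 11.088 + 11.052 + 11.100 + 11.066 + 11.096 + 11.109) / 14 = 11.0943
Moving ranges: 0.076, 0.088, 0.256, 0.083, 0.006, 0.031, 0.021, 0.028, 0.036, 0.048, 0.034, 0.030, 0.013; M̄R̄ = 0.7500 / 13 = 0.0577
UCL = X̄ + 3·M̄R̄/d₂ = 11.0943 + 3 × 0.0577 / 1.128 = 11.2477

11.248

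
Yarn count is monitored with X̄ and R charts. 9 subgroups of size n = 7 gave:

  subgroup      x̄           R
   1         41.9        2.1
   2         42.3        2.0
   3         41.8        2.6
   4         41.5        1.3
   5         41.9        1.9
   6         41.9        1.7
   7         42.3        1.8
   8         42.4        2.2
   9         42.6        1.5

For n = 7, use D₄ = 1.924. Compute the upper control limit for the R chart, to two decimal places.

R̄ = (2.1 + 2.0 + 2.6 + 1.3 + 1.9 + 1.7 + 1.8 + 2.2 + 1.5) / 9 = 17.1000 / 9 = 1.9000
UCL_R = D₄·R̄ = 1.924 × 1.9000 = 3.6556

3.66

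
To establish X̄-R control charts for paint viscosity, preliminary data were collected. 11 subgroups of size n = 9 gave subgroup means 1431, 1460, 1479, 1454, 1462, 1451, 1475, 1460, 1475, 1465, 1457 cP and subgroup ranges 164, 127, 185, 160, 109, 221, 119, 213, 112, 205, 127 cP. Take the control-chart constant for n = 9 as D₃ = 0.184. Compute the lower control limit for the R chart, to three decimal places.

R̄ = (164 + 127 + 185 + 160 + 109 + 221 + 119 + 213 + 112 + 205 + 127) / 11 = 1742.0000 / 11 = 158.3636
LCL_R = D₃·R̄ = 0.184 × 158.3636 = 29.1389

29.139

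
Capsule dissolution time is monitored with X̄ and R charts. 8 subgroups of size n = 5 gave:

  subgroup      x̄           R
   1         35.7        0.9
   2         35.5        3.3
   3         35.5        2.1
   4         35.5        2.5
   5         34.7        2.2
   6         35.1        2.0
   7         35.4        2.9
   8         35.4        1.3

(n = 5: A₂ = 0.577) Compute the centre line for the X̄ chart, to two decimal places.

X̄̄ = (35.7 + 35.5 + 35.5 + 35.5 + 34.7 + 35.1 + 35.4 + 35.4) / 8 = 282.8000 / 8 = 35.3500
CL = X̄̄ = 35.3500

35.35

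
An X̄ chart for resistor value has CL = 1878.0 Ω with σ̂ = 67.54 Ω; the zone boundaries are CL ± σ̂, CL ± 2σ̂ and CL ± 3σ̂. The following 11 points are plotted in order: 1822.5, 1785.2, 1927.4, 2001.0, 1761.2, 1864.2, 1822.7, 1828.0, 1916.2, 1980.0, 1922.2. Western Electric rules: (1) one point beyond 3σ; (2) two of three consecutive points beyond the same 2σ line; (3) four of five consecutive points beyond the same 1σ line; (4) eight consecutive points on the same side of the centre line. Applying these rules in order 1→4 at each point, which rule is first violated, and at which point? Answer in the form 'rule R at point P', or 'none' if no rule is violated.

none

Zone of each point (C = within 1σ̂, B = 1σ̂–2σ̂, A = 2σ̂–3σ̂, * = beyond 3σ̂; sign = side of CL): 1:-C, 2:-B, 3:+C, 4:+B, 5:-B, 6:-C, 7:-C, 8:-C, 9:+C, 10:+B, 11:+C
No rule fires across all 11 points.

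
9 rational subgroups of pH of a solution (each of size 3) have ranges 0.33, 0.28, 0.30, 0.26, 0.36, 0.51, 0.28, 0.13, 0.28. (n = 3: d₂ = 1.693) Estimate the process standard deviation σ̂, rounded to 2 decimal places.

R̄ = (0.33 + 0.28 + 0.30 + 0.26 + 0.36 + 0.51 + 0.28 + 0.13 + 0.28) / 9 = 0.3033
σ̂ = R̄ / d₂ = 0.3033 / 1.693 = 0.1792

0.18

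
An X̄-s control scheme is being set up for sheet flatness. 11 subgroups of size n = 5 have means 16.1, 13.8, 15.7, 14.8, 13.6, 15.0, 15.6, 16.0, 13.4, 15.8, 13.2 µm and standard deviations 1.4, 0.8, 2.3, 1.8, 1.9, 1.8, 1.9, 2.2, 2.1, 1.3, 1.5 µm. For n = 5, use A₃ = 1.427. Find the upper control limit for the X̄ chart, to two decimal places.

17.28

X̄̄ = (16.1 + 13.8 + 15.7 + 14.8 + 13.6 + 15.0 + 15.6 + 16.0 + 13.4 + 15.8 + 13.2) / 11 = 14.8182
s̄ = (1.4 + 0.8 + 2.3 + 1.8 + 1.9 + 1.8 + 1.9 + 2.2 + 2.1 + 1.3 + 1.5) / 11 = 1.7273
UCL = X̄̄ + A₃·s̄ = 14.8182 + 1.427 × 1.7273 = 17.2830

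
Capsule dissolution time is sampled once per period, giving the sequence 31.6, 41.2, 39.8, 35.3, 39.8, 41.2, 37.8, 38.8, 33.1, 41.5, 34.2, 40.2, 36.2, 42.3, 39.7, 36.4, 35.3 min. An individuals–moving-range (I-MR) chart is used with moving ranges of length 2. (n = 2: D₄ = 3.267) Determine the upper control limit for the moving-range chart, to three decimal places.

14.354

Moving ranges: 9.6, 1.4, 4.5, 4.5, 1.4, 3.4, 1.0, 5.7, 8.4, 7.3, 6.0, 4.0, 6.1, 2.6, 3.3, 1.1; M̄R̄ = 70.3000 / 16 = 4.3937
UCL_MR = D₄·M̄R̄ = 3.267 × 4.3937 = 14.3544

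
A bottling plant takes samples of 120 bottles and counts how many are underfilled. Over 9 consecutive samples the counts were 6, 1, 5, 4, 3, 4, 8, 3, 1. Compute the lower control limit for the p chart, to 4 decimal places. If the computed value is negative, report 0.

0.0000

p̄ = Σdᵢ / (k·n) = 35 / (9 × 120) = 0.03241
LCL = p̄ − 3·√(p̄(1−p̄)/n) = 0.03241 − 3 × 0.01617 = -0.01609 → 0 (negative, so LCL = 0)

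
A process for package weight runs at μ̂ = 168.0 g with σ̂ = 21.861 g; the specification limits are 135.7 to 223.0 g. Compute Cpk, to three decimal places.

0.493

Cpu = (USL − μ̂) / (3σ̂) = (223.0 − 168.0) / (3 × 21.861) = 0.8386; Cpl = (μ̂ − LSL) / (3σ̂) = (168.0 − 135.7) / (3 × 21.861) = 0.4925; Cpk = min(Cpu, Cpl) = 0.4925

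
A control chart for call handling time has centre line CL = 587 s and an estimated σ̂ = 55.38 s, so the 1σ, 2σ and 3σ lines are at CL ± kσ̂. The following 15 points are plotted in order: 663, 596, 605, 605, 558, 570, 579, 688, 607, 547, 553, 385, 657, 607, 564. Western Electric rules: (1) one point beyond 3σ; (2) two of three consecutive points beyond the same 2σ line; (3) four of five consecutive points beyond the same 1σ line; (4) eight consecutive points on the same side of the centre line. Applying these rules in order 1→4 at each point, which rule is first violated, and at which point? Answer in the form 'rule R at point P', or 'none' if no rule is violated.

Zone of each point (C = within 1σ̂, B = 1σ̂–2σ̂, A = 2σ̂–3σ̂, * = beyond 3σ̂; sign = side of CL): 1:+B, 2:+C, 3:+C, 4:+C, 5:-C, 6:-C, 7:-C, 8:+B, 9:+C, 10:-C, 11:-C, 12:-*, 13:+B, 14:+C, 15:-C
Rule 1 (one point beyond the 3σ limits) is satisfied at point 12.

rule 1 at point 12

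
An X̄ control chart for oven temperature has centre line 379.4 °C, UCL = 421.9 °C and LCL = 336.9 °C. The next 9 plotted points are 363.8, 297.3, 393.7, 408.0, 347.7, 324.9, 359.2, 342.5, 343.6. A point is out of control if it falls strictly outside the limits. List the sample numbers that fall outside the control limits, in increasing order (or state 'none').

2, 6

Compare each point to [336.9, 421.9]: sample 2 = 297.3 < LCL; sample 6 = 324.9 < LCL.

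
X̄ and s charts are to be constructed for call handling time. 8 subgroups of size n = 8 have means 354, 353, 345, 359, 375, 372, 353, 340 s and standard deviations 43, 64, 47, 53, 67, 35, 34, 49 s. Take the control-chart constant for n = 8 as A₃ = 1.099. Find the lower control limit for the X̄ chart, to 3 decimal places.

302.524

X̄̄ = (354 + 353 + 345 + 359 + 375 + 372 + 353 + 340) / 8 = 356.3750
s̄ = (43 + 64 + 47 + 53 + 67 + 35 + 34 + 49) / 8 = 49.0000
LCL = X̄̄ − A₃·s̄ = 356.3750 − 1.099 × 49.0000 = 302.5240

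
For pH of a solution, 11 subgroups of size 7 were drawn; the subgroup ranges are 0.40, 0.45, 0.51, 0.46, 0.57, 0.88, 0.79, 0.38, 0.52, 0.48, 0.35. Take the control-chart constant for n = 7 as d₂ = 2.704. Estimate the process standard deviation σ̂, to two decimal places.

0.19

R̄ = (0.40 + 0.45 + 0.51 + 0.46 + 0.57 + 0.88 + 0.79 + 0.38 + 0.52 + 0.48 + 0.35) / 11 = 0.5264
σ̂ = R̄ / d₂ = 0.5264 / 2.704 = 0.1947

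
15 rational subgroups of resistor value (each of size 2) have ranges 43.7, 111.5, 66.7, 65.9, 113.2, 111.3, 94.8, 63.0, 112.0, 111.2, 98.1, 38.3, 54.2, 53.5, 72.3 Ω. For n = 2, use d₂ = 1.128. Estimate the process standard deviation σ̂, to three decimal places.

R̄ = (43.7 + 111.5 + 66.7 + 65.9 + 113.2 + 111.3 + 94.8 + 63.0 + 112.0 + 111.2 + 98.1 + 38.3 + 54.2 + 53.5 + 72.3) / 15 = 80.6467
σ̂ = R̄ / d₂ = 80.6467 / 1.128 = 71.4953

71.495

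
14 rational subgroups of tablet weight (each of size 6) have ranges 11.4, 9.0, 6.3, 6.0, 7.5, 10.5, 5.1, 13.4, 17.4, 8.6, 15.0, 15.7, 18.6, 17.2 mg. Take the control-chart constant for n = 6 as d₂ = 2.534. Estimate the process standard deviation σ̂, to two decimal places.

4.56

R̄ = (11.4 + 9.0 + 6.3 + 6.0 + 7.5 + 10.5 + 5.1 + 13.4 + 17.4 + 8.6 + 15.0 + 15.7 + 18.6 + 17.2) / 14 = 11.5500
σ̂ = R̄ / d₂ = 11.5500 / 2.534 = 4.5580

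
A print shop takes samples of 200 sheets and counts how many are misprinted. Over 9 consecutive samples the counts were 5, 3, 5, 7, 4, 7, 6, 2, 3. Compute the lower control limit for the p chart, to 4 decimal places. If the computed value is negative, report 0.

p̄ = Σdᵢ / (k·n) = 42 / (9 × 200) = 0.02333
LCL = p̄ − 3·√(p̄(1−p̄)/n) = 0.02333 − 3 × 0.01067 = -0.00869 → 0 (negative, so LCL = 0)

0.0000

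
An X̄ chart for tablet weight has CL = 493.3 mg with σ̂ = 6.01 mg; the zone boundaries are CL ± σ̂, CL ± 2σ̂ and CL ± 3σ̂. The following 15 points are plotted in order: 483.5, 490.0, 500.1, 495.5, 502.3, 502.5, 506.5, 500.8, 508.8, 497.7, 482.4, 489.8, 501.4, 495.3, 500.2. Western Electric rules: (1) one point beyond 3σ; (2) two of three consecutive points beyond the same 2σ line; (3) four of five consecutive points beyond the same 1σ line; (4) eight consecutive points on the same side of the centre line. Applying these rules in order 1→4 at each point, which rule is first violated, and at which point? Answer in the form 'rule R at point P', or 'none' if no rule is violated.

rule 3 at point 7

Zone of each point (C = within 1σ̂, B = 1σ̂–2σ̂, A = 2σ̂–3σ̂, * = beyond 3σ̂; sign = side of CL): 1:-B, 2:-C, 3:+B, 4:+C, 5:+B, 6:+B, 7:+A, 8:+B, 9:+A, 10:+C, 11:-B, 12:-C, 13:+B, 14:+C, 15:+B
Rule 3 (four of five consecutive points beyond the same 1σ limit) is satisfied at point 7.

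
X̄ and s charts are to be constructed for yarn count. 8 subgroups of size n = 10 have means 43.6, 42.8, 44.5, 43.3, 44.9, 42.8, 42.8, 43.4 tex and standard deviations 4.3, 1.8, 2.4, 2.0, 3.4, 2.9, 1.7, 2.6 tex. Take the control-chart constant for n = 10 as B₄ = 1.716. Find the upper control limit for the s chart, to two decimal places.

s̄ = (4.3 + 1.8 + 2.4 + 2.0 + 3.4 + 2.9 + 1.7 + 2.6) / 8 = 2.6375
UCL_s = B₄·s̄ = 1.716 × 2.6375 = 4.5259

4.53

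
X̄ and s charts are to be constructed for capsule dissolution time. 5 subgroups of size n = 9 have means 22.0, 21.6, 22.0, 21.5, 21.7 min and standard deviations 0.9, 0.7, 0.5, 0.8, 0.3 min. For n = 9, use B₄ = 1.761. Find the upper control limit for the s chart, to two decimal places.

1.13

s̄ = (0.9 + 0.7 + 0.5 + 0.8 + 0.3) / 5 = 0.6400
UCL_s = B₄·s̄ = 1.761 × 0.6400 = 1.1270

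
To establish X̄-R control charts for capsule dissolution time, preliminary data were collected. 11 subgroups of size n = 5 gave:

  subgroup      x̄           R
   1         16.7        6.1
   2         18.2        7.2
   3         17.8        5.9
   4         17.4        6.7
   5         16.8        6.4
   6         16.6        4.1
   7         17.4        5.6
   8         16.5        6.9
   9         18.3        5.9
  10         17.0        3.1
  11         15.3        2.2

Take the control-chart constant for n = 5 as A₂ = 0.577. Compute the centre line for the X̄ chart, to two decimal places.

17.09

X̄̄ = (16.7 + 18.2 + 17.8 + 17.4 + 16.8 + 16.6 + 17.4 + 16.5 + 18.3 + 17.0 + 15.3) / 11 = 188.0000 / 11 = 17.0909
CL = X̄̄ = 17.0909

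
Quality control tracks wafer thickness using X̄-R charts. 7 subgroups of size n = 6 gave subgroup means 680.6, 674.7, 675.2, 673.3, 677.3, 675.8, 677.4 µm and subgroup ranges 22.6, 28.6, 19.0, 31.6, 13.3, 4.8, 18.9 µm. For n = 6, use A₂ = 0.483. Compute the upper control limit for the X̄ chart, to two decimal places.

685.91

X̄̄ = (680.6 + 674.7 + 675.2 + 673.3 + 677.3 + 675.8 + 677.4) / 7 = 4734.3000 / 7 = 676.3286
R̄ = (22.6 + 28.6 + 19.0 + 31.6 + 13.3 + 4.8 + 18.9) / 7 = 138.8000 / 7 = 19.8286
UCL = X̄̄ + A₂·R̄ = 676.3286 + 0.483 × 19.8286 = 685.9058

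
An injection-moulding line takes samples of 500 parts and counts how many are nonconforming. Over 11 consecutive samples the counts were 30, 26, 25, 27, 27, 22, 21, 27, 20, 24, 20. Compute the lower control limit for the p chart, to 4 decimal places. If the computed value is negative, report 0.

0.0200

p̄ = Σdᵢ / (k·n) = 269 / (11 × 500) = 0.04891
LCL = p̄ − 3·√(p̄(1−p̄)/n) = 0.04891 − 3 × 0.00965 = 0.01997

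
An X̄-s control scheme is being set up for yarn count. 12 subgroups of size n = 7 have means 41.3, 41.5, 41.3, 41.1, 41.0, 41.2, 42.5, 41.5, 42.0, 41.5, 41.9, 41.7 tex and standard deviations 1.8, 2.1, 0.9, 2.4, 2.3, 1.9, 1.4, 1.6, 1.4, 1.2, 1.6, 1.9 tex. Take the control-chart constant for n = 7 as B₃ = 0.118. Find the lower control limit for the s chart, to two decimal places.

s̄ = (1.8 + 2.1 + 0.9 + 2.4 + 2.3 + 1.9 + 1.4 + 1.6 + 1.4 + 1.2 + 1.6 + 1.9) / 12 = 1.7083
LCL_s = B₃·s̄ = 0.118 × 1.7083 = 0.2016

0.20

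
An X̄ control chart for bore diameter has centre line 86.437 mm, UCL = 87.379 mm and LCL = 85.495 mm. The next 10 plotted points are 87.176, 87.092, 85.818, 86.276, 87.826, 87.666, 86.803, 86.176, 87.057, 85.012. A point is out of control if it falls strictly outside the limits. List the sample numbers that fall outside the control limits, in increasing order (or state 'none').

5, 6, 10

Compare each point to [85.495, 87.379]: sample 5 = 87.826 > UCL; sample 6 = 87.666 > UCL; sample 10 = 85.012 < LCL.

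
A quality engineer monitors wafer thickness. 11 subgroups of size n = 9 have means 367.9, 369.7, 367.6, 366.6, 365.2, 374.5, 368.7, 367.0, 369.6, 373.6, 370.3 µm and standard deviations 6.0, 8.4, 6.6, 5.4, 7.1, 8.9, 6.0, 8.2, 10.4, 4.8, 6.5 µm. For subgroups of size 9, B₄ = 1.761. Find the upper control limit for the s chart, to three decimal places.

12.535

s̄ = (6.0 + 8.4 + 6.6 + 5.4 + 7.1 + 8.9 + 6.0 + 8.2 + 10.4 + 4.8 + 6.5) / 11 = 7.1182
UCL_s = B₄·s̄ = 1.761 × 7.1182 = 12.5351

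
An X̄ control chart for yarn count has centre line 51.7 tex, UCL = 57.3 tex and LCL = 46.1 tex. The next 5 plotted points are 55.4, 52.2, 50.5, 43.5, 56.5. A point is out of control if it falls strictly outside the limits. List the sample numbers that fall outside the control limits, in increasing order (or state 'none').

Compare each point to [46.1, 57.3]: sample 4 = 43.5 < LCL.

4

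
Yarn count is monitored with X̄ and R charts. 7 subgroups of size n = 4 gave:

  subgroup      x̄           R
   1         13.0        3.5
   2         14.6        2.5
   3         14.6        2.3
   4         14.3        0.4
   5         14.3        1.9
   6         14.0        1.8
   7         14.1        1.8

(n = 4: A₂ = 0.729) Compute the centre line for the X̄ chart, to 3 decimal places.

14.129

X̄̄ = (13.0 + 14.6 + 14.6 + 14.3 + 14.3 + 14.0 + 14.1) / 7 = 98.9000 / 7 = 14.1286
CL = X̄̄ = 14.1286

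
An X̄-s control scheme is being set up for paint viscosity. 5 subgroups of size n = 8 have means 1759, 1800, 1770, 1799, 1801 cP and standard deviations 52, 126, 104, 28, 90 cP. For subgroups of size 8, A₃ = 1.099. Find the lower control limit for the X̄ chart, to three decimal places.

X̄̄ = (1759 + 1800 + 1770 + 1799 + 1801) / 5 = 1785.8000
s̄ = (52 + 126 + 104 + 28 + 90) / 5 = 80.0000
LCL = X̄̄ − A₃·s̄ = 1785.8000 − 1.099 × 80.0000 = 1697.8800

1697.880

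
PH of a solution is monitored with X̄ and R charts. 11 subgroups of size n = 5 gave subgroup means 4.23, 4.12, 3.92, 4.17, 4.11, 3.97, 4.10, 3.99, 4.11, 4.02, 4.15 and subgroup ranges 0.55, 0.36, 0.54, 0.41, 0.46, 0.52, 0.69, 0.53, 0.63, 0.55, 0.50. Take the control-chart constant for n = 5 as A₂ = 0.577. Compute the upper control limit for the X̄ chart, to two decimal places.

X̄̄ = (4.23 + 4.12 + 3.92 + 4.17 + 4.11 + 3.97 + 4.10 + 3.99 + 4.11 + 4.02 + 4.15) / 11 = 44.8900 / 11 = 4.0809
R̄ = (0.55 + 0.36 + 0.54 + 0.41 + 0.46 + 0.52 + 0.69 + 0.53 + 0.63 + 0.55 + 0.50) / 11 = 5.7400 / 11 = 0.5218
UCL = X̄̄ + A₂·R̄ = 4.0809 + 0.577 × 0.5218 = 4.3820

4.38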